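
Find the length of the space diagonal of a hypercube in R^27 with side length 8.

d = √(8² + 8² + ... + 8²) [27 terms] = √(27·8²) = 8√27 ≈ 41.5692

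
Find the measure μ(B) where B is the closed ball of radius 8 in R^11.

V = 549755813888·π^5/10395 ≈ 1.61843e+10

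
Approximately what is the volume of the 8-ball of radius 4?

V = 8192·π^4/3 ≈ 265992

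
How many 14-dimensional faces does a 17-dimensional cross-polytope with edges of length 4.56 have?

Each 14-face is the convex hull of 15 vertices, one chosen as ±e_i from each of 15 distinct axes: 2^15·C(17,15) = 4456448.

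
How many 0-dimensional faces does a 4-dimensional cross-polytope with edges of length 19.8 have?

Number of 0-faces = 2^(0+1) · C(4,0+1) = 2 · 4 = 8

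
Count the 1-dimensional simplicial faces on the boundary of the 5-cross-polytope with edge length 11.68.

Each 1-face is the convex hull of 2 vertices, one chosen as ±e_i from each of 2 distinct axes: 2^2·C(5,2) = 40.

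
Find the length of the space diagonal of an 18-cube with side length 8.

The space diagonal of an n-cube of side s is s√n. Here 8·√18 ≈ 33.9411.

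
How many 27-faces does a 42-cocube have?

An n-cross-polytope has 2^(k+1)·C(n,k+1) k-faces. Here 2^28·C(42,28) = 268435456·52860229080 = 14189559697354260480.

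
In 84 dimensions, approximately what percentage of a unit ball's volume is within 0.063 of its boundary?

1 - (1-0.063)^84 ≈ 0.995772 ≈ 99.58%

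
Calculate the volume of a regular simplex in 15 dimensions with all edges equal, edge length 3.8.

For a regular n-simplex with edge a, V = (a^n / n!)·√((n+1)/2^n). With a=3.8, n=15: V ≈ 8.406e-06.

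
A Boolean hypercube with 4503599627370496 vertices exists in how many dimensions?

The n-cube has 2^n vertices, and 4503599627370496 = 2^52, so n = 52.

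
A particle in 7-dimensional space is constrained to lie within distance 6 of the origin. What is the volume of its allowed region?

V_7(6) = π^(7/2) · (6)^7 / Γ(7/2 + 1) = 1492992·π^3/35 ≈ 1.32263e+06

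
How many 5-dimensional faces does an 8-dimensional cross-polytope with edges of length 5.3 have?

Each 5-face is the convex hull of 6 vertices, one chosen as ±e_i from each of 6 distinct axes: 2^6·C(8,6) = 1792.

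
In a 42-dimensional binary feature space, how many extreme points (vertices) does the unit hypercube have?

Number of vertices = 2^42 = 4398046511104.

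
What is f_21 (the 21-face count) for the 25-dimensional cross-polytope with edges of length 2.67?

An n-cross-polytope has 2^(k+1)·C(n,k+1) k-faces. Here 2^22·C(25,22) = 4194304·2300 = 9646899200.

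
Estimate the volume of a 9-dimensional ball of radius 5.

V_9(5) = π^(9/2) · (5)^9 / Γ(9/2 + 1) = 12500000·π^4/189 ≈ 6.4424e+06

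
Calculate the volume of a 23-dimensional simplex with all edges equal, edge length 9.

Volume = 9^23 · √(24/2^23) / 23! ≈ 0.000579888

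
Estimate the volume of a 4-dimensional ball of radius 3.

V_4(3) = π^(4/2) · (3)^4 / Γ(4/2 + 1) = 81·π^2/2 ≈ 399.719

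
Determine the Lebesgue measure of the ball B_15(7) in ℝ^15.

The n-ball volume is π^(n/2)·r^n/Γ(n/2+1). With n=15, r=7: V = 173625106649344·π^7/289575 ≈ 1.81093e+12.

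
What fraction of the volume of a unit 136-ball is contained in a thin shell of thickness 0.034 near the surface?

1 - (1-0.034)^136 ≈ 0.990945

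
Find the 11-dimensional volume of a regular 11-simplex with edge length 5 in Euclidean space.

Volume = 5^11 · √(12/2^11) / 11! ≈ 0.0936354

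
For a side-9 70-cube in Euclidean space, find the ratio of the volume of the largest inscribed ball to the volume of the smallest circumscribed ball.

The radii are 9/2 and 9√70/2, so the volume ratio is (1/√70)^70 = 70^{-70/2} ≈ 2.63979e-65.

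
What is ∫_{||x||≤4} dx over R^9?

V = 8388608·π^4/945 ≈ 864684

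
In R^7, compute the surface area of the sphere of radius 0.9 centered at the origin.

S = n·V_n(r)/r = 7·V_7(0.9)/0.9 (volume-to-surface relation), giving 17.5765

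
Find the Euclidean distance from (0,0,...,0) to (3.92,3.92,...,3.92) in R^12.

The space diagonal of an n-cube of side s is s√n. Here 3.92·√12 ≈ 13.5793.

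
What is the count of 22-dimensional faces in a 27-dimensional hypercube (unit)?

Number of 22-faces = C(27,22) · 2^(27-22) = 80730 · 32 = 2583360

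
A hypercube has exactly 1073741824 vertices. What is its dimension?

The n-cube has 2^n vertices, and 1073741824 = 2^30, so n = 30.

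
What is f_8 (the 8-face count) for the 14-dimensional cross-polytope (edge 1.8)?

f_8(14-orthoplex) = 2^9 · (14 choose 9) = 1025024.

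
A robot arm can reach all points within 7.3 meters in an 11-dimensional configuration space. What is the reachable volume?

The n-ball volume is π^(n/2)·r^n/Γ(n/2+1). With n=11, r=7.3: V ≈ 5.91094e+09.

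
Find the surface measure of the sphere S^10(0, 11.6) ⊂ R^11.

S = n·V_n(r)/r = 11·V_11(11.6)/11.6 (volume-to-surface relation), giving 9.14276e+11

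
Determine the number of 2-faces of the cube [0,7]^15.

f_2(15-cube) = (15 choose 2) · 2^13 = 860160.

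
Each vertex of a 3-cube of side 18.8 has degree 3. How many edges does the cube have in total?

The 3-cube has n·2^(n-1) = 3·2^2 = 3·4 = 12 edges.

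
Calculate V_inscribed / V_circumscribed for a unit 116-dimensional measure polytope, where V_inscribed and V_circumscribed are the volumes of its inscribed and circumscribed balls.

V_in / V_out = (r_in/r_out)^116 = (1/√116)^116 = 116^(-116/2) ≈ 1.82573e-120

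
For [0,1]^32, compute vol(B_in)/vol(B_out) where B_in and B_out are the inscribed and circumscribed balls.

V_in / V_out = (r_in/r_out)^32 = (1/√32)^32 = 32^(-32/2) ≈ 8.27181e-25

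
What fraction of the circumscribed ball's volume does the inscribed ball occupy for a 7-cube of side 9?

Volume scales as r^n, and r_in/r_out = 1/√7, giving (1/√7)^7 ≈ 0.00110194.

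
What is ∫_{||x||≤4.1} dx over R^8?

V_8(4.1) = π^(8/2) · (4.1)^8 / Γ(8/2 + 1) ≈ 324085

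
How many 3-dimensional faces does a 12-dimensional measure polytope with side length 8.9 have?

f_3(12-cube) = (12 choose 3) · 2^9 = 112640.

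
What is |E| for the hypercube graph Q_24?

Each of the 2^24 = 16777216 vertices has degree 24; total edges = 24·2^24/2 = 201326592.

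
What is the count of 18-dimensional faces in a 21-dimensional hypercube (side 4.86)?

f_18(21-cube) = (21 choose 18) · 2^3 = 10640.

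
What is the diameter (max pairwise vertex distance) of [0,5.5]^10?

||(5.5,5.5,...,5.5)|| = √(10)·5.5 ≈ 17.3925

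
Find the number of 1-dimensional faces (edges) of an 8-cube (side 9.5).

Number of 1-faces = C(8,1)·2^(8-1) = 8·128 = 1024.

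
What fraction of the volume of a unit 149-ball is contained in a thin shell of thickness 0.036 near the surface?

1 - (1-0.036)^149 ≈ 0.995759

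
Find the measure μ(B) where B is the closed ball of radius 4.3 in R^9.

The n-ball volume is π^(n/2)·r^n/Γ(n/2+1). With n=9, r=4.3: V ≈ 1.65781e+06.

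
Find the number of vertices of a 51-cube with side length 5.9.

Each vertex is a binary string of length 51, so there are 2^51 = 2251799813685248.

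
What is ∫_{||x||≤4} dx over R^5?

Volume = π^{5/2}·(4)^5/Γ(7/2) = 8192·π^2/15 ≈ 5390.12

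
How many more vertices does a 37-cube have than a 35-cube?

The 37-cube has 2^37 = 137438953472 vertices. The 35-cube has 2^35 = 34359738368 vertices. Difference: 137438953472 - 34359738368 = 103079215104.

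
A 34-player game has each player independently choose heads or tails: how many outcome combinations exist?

An n-cube has 2^n vertices; for n = 34 that is 2^34 = 17179869184.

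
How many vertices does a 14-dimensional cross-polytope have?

The 14-dimensional cross-polytope has 2n = 2·14 = 28 vertices.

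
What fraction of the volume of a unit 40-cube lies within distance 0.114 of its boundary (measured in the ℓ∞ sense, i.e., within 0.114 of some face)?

The inner cube has side 1-2·0.114 = 0.772 and volume (0.772)^40 ≈ 3.197e-05, so the shell holds 0.999968 of the volume.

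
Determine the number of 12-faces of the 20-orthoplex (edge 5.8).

Each 12-face is the convex hull of 13 vertices, one chosen as ±e_i from each of 13 distinct axes: 2^13·C(20,13) = 635043840.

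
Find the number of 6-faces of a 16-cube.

An n-cube has C(n,k)·2^(n-k) k-faces. Here C(16,6)·2^10 = 8008·1024 = 8200192.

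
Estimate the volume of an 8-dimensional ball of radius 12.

V_8(12) = π^(8/2) · (12)^8 / Γ(8/2 + 1) = 17915904·π^4 ≈ 1.74517e+09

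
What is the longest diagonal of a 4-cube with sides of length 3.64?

The space diagonal of an n-cube of side s is s√n. Here 3.64·√4 = 7.28.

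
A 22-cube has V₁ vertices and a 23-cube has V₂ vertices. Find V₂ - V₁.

V₁ = 2^22 = 4194304. V₂ = 2^23 = 8388608. V₂ - V₁ = 4194304.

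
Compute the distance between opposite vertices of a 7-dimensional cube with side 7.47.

||(7.47,7.47,...,7.47)|| = √(7)·7.47 ≈ 19.7638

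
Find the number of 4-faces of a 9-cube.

An n-cube has C(n,k)·2^(n-k) k-faces. Here C(9,4)·2^5 = 126·32 = 4032.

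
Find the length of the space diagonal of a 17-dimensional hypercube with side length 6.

d = √(6² + 6² + ... + 6²) [17 terms] = √(17·6²) = 6√17 ≈ 24.7386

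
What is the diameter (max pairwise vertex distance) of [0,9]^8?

||(9,9,...,9)|| = √(8)·9 ≈ 25.4558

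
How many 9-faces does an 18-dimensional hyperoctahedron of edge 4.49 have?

f_9(18-orthoplex) = 2^10 · (18 choose 10) = 44808192.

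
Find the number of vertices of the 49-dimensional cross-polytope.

Number of vertices = 2n = 98.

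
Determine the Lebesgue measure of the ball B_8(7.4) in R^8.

Volume = π^{8/2}·(7.4)^8/Γ(5) ≈ 3.64957e+07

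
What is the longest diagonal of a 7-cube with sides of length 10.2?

d = √(10.2² + 10.2² + ... + 10.2²) [7 terms] = √(7·10.2²) = 10.2√7 ≈ 26.9867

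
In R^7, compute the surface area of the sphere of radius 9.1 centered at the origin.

S = n·V_n(r)/r = 7·V_7(9.1)/9.1 (volume-to-surface relation), giving 1.87813e+07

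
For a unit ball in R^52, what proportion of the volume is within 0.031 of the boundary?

V(inner)/V(outer) = ((1-0.031)/1)^52 ≈ 0.1945, so the shell fraction is 0.805537.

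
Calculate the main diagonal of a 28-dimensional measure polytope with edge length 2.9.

Diagonal = √28 · 2.9 ≈ 15.3454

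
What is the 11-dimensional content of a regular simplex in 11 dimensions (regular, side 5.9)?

For a regular n-simplex with edge a, V = (a^n / n!)·√((n+1)/2^n). With a=5.9, n=11: V ≈ 0.578285.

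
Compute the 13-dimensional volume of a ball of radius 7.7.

Volume = π^{13/2}·(7.7)^13/Γ(15/2) ≈ 3.04594e+11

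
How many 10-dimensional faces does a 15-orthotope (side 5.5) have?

Choose 10 of 15 axes to span the face (C(15,10) = 3003 ways), then fix each of the remaining 5 coordinates at one of its two extreme values (2^5 = 32 ways): 3003·32 = 96096.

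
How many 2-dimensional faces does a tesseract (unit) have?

Number of 2-faces = C(4,2) · 2^(4-2) = 6 · 4 = 24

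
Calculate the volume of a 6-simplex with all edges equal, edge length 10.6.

V = (10.6^6 / 6!) · √((6+1) / 2^6) ≈ 651.571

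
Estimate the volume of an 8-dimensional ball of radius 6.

V_8(6) = π^(8/2) · (6)^8 / Γ(8/2 + 1) = 69984·π^4 ≈ 6.81708e+06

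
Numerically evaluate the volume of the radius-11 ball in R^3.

The n-ball volume is π^(n/2)·r^n/Γ(n/2+1). With n=3, r=11: V = 5324·π/3 ≈ 5575.28.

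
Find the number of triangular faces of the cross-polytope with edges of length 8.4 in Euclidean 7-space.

An n-cross-polytope has 2^(k+1)·C(n,k+1) k-faces. Here 2^3·C(7,3) = 8·35 = 280.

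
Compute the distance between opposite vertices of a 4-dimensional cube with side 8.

||(8,8,...,8)|| = √(4)·8 = 16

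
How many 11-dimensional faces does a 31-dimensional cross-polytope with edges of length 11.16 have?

Each 11-face is the convex hull of 12 vertices, one chosen as ±e_i from each of 12 distinct axes: 2^12·C(31,12) = 578029670400.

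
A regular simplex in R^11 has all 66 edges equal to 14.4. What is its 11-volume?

V = (14.4^11 / 11!) · √((11+1) / 2^11) ≈ 10586.6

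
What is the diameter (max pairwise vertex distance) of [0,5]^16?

d = √(5² + 5² + ... + 5²) [16 terms] = √(16·5²) = 5√16 = 20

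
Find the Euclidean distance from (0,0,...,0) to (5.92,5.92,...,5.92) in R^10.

||(5.92,5.92,...,5.92)|| = √(10)·5.92 ≈ 18.7207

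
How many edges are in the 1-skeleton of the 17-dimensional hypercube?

Number of 1-faces = C(17,1)·2^(17-1) = 17·65536 = 1114112.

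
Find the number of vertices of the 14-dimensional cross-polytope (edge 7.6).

An n-cross-polytope has 2n vertices; here n = 14, giving 28.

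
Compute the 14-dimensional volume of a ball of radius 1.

Volume = π^{14/2}·(1)^14/Γ(8) = π^7/5040 ≈ 0.599265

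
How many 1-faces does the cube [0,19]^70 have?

Number of 1-faces = C(70,1)·2^(70-1) = 70·590295810358705651712 = 41320706725109395619840.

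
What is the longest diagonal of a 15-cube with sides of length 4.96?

Diagonal = √15 · 4.96 ≈ 19.21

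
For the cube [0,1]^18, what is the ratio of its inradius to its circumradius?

For an n-cube of any side s, the inradius is s/2 and the circumradius is s√n/2, so the ratio is 1/√18 ≈ 0.235702.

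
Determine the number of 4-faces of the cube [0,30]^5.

Number of 4-faces = C(5,4) · 2^(5-4) = 5 · 2 = 10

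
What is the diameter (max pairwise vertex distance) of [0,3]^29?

d = √(3² + 3² + ... + 3²) [29 terms] = √(29·3²) = 3√29 ≈ 16.1555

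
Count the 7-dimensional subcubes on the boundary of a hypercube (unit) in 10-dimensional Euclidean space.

Number of 7-faces = C(10,7) · 2^(10-7) = 120 · 8 = 960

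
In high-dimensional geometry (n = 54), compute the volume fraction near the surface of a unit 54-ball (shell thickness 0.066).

1 - (1-0.066)^54 ≈ 0.974954 ≈ 97.50%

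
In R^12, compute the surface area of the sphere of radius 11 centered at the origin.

S = n·V_n(r)/r = 12·V_12(11)/11 (volume-to-surface relation), giving 285311670611·π^6/60 ≈ 4.57159e+12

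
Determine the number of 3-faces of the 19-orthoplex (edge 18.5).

An n-cross-polytope has 2^(k+1)·C(n,k+1) k-faces. Here 2^4·C(19,4) = 16·3876 = 62016.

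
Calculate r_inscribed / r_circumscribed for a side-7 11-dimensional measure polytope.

Ratio = (s/2)/(s√11/2) = 11^(-1/2) ≈ 0.301511.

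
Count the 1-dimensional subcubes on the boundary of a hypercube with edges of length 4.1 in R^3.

Number of 1-faces = C(3,1) · 2^(3-1) = 3 · 4 = 12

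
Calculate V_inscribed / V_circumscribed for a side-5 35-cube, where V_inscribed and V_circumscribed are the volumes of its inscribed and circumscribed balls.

Volume scales as r^n, and r_in/r_out = 1/√35, giving (1/√35)^35 ≈ 9.52378e-28.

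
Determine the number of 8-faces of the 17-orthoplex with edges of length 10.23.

An n-cross-polytope has 2^(k+1)·C(n,k+1) k-faces. Here 2^9·C(17,9) = 512·24310 = 12446720.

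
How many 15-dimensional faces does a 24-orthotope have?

An n-cube has C(n,k)·2^(n-k) k-faces. Here C(24,15)·2^9 = 1307504·512 = 669442048.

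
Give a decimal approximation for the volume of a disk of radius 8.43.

The n-ball volume is π^(n/2)·r^n/Γ(n/2+1). With n=2, r=8.43: V ≈ 223.257.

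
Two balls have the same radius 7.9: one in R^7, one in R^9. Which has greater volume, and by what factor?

V_7(7.9) ≈ 9.0734e+06, V_9(7.9) ≈ 3.95332e+08. The 9-ball is larger by a factor of 43.57.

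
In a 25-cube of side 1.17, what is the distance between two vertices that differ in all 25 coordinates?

The space diagonal of an n-cube of side s is s√n. Here 1.17·√25 = 5.85.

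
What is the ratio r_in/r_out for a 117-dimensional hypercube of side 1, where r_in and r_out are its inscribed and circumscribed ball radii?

For an n-cube of any side s, the inradius is s/2 and the circumradius is s√n/2, so the ratio is 1/√117 ≈ 0.09245.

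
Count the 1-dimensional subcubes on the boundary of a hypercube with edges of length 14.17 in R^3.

Choose 1 of 3 axes to span the face (C(3,1) = 3 ways), then fix each of the remaining 2 coordinates at one of its two extreme values (2^2 = 4 ways): 3·4 = 12.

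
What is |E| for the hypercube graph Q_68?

The 68-cube has n·2^(n-1) = 68·2^67 = 68·147573952589676412928 = 10035028776097996079104 edges.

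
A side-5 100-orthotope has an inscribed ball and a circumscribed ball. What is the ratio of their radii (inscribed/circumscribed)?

Ratio = (s/2)/(s√100/2) = 100^(-1/2) ≈ 0.1.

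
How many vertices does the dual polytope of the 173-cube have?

Number of vertices = 2n = 346.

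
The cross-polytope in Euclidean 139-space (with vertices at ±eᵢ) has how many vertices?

An n-cross-polytope has 2n vertices; here n = 139, giving 278.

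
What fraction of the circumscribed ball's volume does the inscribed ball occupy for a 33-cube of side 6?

The radii are 6/2 and 6√33/2, so the volume ratio is (1/√33)^33 = 33^{-33/2} ≈ 8.80076e-26.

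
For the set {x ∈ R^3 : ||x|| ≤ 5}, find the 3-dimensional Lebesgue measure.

The n-ball volume is π^(n/2)·r^n/Γ(n/2+1). With n=3, r=5: V = 500·π/3 ≈ 523.599.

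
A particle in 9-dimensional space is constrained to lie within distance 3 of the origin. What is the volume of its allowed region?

Volume = π^{9/2}·(3)^9/Γ(11/2) = 23328·π^4/35 ≈ 64924.6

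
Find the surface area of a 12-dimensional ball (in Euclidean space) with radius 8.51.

S_12(8.51) = 2·π^(12/2)·(8.51)^11 / Γ(12/2) ≈ 2.71627e+11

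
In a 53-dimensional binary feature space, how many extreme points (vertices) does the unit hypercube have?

An n-cube has 2^n vertices; for n = 53 that is 2^53 = 9007199254740992.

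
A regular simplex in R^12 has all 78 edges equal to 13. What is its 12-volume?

Volume = 13^12 · √(13/2^12) / 12! ≈ 2740.15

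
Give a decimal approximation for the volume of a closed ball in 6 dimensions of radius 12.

V_6(12) = π^(6/2) · (12)^6 / Γ(6/2 + 1) = 497664·π^3 ≈ 1.54307e+07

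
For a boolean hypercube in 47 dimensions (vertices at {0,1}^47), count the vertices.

The 47-cube has 2^47 = 140737488355328 vertices.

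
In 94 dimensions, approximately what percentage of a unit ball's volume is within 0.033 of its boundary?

1 - (1-0.033)^94 ≈ 0.957333 ≈ 95.73%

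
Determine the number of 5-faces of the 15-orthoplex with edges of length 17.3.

f_5(15-orthoplex) = 2^6 · (15 choose 6) = 320320.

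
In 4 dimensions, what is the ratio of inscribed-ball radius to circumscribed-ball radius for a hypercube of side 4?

Ratio = (s/2)/(s√4/2) = 4^(-1/2) ≈ 0.5.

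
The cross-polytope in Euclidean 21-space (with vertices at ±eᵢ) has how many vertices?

Number of vertices = 2n = 42.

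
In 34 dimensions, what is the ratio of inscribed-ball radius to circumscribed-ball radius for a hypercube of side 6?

For an n-cube of any side s, the inradius is s/2 and the circumradius is s√n/2, so the ratio is 1/√34 ≈ 0.171499.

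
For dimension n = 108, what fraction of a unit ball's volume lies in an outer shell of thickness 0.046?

1 - (1-0.046)^108 ≈ 0.993817 ≈ 99.38%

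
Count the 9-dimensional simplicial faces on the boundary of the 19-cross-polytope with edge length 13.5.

Each 9-face is the convex hull of 10 vertices, one chosen as ±e_i from each of 10 distinct axes: 2^10·C(19,10) = 94595072.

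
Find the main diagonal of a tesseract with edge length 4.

Diagonal = √4 · 4 = 8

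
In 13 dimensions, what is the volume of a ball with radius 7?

V = 1771684761728·π^6/19305 ≈ 8.82299e+10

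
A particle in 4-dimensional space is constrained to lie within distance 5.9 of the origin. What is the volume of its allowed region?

The n-ball volume is π^(n/2)·r^n/Γ(n/2+1). With n=4, r=5.9: V ≈ 5979.68.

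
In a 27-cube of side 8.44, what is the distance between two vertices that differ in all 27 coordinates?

||(8.44,8.44,...,8.44)|| = √(27)·8.44 ≈ 43.8555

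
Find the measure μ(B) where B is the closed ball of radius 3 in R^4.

V = 81·π^2/2 ≈ 399.719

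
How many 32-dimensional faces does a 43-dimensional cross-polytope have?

Each 32-face is the convex hull of 33 vertices, one chosen as ±e_i from each of 33 distinct axes: 2^33·C(43,33) = 16469780376936513536.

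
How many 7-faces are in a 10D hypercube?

Number of 7-faces = C(10,7) · 2^(10-7) = 120 · 8 = 960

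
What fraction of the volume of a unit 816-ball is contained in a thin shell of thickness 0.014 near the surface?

Shell fraction = 1 - (1-0.014)^816 ≈ 0.99999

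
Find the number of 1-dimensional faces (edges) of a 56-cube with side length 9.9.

Number of 1-faces = C(56,1)·2^(56-1) = 56·36028797018963968 = 2017612633061982208.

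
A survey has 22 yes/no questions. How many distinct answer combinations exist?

An n-cube has 2^n vertices; for n = 22 that is 2^22 = 4194304.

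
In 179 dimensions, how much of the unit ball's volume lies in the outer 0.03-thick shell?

1 - (1-0.03)^179 ≈ 0.995713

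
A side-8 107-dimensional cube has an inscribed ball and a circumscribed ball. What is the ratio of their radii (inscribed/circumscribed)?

r_in = 8/2 (half the side); r_out = 8√107/2 (half the diagonal). Ratio = 1/√107 ≈ 0.0966736.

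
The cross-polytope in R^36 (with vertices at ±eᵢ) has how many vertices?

Number of vertices = 2n = 72.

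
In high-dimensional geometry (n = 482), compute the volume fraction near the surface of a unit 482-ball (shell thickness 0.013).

1 - (1-0.013)^482 ≈ 0.998177 ≈ 99.82%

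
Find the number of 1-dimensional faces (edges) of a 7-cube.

The 7-cube has n·2^(n-1) = 7·2^6 = 7·64 = 448 edges.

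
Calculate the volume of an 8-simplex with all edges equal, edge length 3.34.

For a regular n-simplex with edge a, V = (a^n / n!)·√((n+1)/2^n). With a=3.34, n=8: V ≈ 0.0720199.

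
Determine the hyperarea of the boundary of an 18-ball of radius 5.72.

The surface area of an n-ball is 2π^(n/2) r^(n-1) / Γ(n/2). For n=18, r=5.72: 1.11068e+13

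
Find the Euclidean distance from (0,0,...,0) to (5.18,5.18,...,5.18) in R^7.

The space diagonal of an n-cube of side s is s√n. Here 5.18·√7 ≈ 13.705.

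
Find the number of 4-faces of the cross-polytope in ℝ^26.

An n-cross-polytope has 2^(k+1)·C(n,k+1) k-faces. Here 2^5·C(26,5) = 32·65780 = 2104960.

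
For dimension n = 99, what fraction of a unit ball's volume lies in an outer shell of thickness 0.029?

1 - (1-0.029)^99 ≈ 0.945712 ≈ 94.57%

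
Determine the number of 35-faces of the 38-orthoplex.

f_35(38-orthoplex) = 2^36 · (38 choose 36) = 48309792145408.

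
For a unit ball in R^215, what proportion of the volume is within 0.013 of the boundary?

V(inner)/V(outer) = ((1-0.013)/1)^215 ≈ 0.06001, so the shell fraction is 0.939995.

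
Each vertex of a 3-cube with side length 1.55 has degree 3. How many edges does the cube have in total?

Number of 1-faces = C(3,1)·2^(3-1) = 3·4 = 12.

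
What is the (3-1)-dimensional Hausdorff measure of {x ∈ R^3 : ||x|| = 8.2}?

|∂B_3(8.2)| = 4πr² = 4π·(8.2)² ≈ 844.963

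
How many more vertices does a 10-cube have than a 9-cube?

The 10-cube has 2^10 = 1024 vertices. The 9-cube has 2^9 = 512 vertices. Difference: 1024 - 512 = 512.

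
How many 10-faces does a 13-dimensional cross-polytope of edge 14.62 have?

f_10(13-orthoplex) = 2^11 · (13 choose 11) = 159744.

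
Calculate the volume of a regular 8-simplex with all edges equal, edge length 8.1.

V = (8.1^8 / 8!) · √((8+1) / 2^8) ≈ 86.171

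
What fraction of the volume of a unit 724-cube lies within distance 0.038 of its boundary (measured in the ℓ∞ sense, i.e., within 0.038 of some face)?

Shell fraction = 1 - (1-0.076)^724 ≈ 1 - 1.401e-25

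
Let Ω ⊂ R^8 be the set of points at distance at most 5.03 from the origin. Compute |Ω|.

V_8(5.03) = π^(8/2) · (5.03)^8 / Γ(8/2 + 1) ≈ 1.66315e+06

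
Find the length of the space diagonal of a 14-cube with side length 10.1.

||(10.1,10.1,...,10.1)|| = √(14)·10.1 ≈ 37.7907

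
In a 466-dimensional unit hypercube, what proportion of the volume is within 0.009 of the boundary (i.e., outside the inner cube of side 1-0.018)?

Shell fraction = 1 - (1-0.018)^466 ≈ 0.999789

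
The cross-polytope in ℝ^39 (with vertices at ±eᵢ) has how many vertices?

Number of vertices = 2n = 78.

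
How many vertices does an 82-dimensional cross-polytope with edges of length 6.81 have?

Number of vertices = 2n = 164.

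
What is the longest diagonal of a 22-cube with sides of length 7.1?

||(7.1,7.1,...,7.1)|| = √(22)·7.1 ≈ 33.302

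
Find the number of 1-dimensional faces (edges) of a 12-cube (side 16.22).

The 12-cube has n·2^(n-1) = 12·2^11 = 12·2048 = 24576 edges.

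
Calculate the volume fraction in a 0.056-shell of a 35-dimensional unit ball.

1 - (1-0.056)^35 ≈ 0.866948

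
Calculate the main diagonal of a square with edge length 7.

||(7,7,...,7)|| = √(2)·7 ≈ 9.89949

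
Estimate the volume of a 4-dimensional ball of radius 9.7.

V_4(9.7) = π^(4/2) · (9.7)^4 / Γ(4/2 + 1) ≈ 43687.4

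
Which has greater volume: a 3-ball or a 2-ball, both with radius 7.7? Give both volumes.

V_3(7.7) ≈ 1912.32. V_2(7.7) ≈ 186.265. The 3-ball is larger.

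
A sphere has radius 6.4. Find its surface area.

S = n·V_n(r)/r = 3·V_3(6.4)/6.4 (volume-to-surface relation), giving 4πr² = 4π·(6.4)² ≈ 514.719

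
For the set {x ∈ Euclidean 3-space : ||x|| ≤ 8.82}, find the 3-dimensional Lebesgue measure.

Volume = π^{3/2}·(8.82)^3/Γ(5/2) ≈ 2874.05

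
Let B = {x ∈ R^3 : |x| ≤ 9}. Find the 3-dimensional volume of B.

The n-ball volume is π^(n/2)·r^n/Γ(n/2+1). With n=3, r=9: V = 972·π ≈ 3053.63.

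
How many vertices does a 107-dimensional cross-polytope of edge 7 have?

The 107-dimensional cross-polytope has 2n = 2·107 = 214 vertices.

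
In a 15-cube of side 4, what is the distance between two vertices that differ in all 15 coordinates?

The space diagonal of an n-cube of side s is s√n. Here 4·√15 ≈ 15.4919.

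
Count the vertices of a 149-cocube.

An n-cross-polytope has 2n vertices; here n = 149, giving 298.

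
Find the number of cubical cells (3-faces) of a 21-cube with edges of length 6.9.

Number of 3-faces = C(21,3) · 2^(21-3) = 1330 · 262144 = 348651520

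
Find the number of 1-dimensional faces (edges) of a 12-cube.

An n-cube has n·2^(n-1) edges. With n = 12: 12·2048 = 24576.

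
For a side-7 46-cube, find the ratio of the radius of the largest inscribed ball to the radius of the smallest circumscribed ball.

r_in = 7/2 (half the side); r_out = 7√46/2 (half the diagonal). Ratio = 1/√46 ≈ 0.147442.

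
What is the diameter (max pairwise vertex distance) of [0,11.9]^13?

The space diagonal of an n-cube of side s is s√n. Here 11.9·√13 ≈ 42.9061.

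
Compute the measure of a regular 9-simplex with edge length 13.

V_9 = √(10) · 13^9 / (9! · 2^(9/2)) ≈ 4084.06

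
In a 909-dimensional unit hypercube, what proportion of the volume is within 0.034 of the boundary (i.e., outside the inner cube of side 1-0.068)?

The inner cube has side 1-2·0.034 = 0.932 and volume (0.932)^909 ≈ 1.581e-28, so the shell holds 1 - 1.581e-28 of the volume.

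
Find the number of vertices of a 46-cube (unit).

The 46-cube has 2^46 = 70368744177664 vertices.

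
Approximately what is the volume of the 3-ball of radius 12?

Volume = π^{3/2}·(12)^3/Γ(5/2) = 2304·π ≈ 7238.23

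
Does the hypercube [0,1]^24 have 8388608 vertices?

False. The 24-cube has 2^24 = 16777216 vertices.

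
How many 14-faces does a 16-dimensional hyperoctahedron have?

An n-cross-polytope has 2^(k+1)·C(n,k+1) k-faces. Here 2^15·C(16,15) = 32768·16 = 524288.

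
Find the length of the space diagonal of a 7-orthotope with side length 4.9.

d = √(4.9² + 4.9² + ... + 4.9²) [7 terms] = √(7·4.9²) = 4.9√7 ≈ 12.9642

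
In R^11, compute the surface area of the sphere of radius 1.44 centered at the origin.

S = n·V_n(r)/r = 11·V_11(1.44)/1.44 (volume-to-surface relation), giving 794.552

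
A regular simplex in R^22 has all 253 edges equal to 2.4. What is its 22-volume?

V_22 = √(23) · 2.4^22 / (22! · 2^(22/2)) ≈ 4.82408e-16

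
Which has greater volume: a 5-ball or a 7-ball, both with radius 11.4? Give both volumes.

V_5(11.4) ≈ 1.0135e+06. V_7(11.4) ≈ 1.18226e+08. The 7-ball is larger.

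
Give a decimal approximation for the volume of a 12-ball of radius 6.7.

V_12(6.7) = π^(12/2) · (6.7)^12 / Γ(12/2 + 1) ≈ 1.09261e+10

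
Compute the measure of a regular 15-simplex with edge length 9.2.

Volume = 9.2^15 · √(16/2^15) / 15! ≈ 4.83785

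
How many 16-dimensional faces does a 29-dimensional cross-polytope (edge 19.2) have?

f_16(29-orthoplex) = 2^17 · (29 choose 17) = 6802103992320.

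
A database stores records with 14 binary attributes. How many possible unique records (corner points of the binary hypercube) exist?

Number of vertices = 2^14 = 16384.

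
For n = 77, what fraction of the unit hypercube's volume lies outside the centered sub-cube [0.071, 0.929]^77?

The inner cube has side 1-2·0.071 = 0.858 and volume (0.858)^77 ≈ 7.56e-06, so the shell holds 0.999992 of the volume.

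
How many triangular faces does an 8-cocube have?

Number of 2-faces = 2^(2+1) · C(8,2+1) = 8 · 56 = 448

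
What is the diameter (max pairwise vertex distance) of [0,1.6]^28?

Diagonal = √28 · 1.6 ≈ 8.4664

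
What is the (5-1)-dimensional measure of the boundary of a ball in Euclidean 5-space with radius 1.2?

The surface area of an n-ball is 2π^(n/2) r^(n-1) / Γ(n/2). For n=5, r=1.2: 54.575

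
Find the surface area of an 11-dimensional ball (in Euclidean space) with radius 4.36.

S = n·V_n(r)/r = 11·V_11(4.36)/4.36 (volume-to-surface relation), giving 5.14473e+07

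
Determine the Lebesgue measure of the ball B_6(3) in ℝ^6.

The n-ball volume is π^(n/2)·r^n/Γ(n/2+1). With n=6, r=3: V = 243·π^3/2 ≈ 3767.26.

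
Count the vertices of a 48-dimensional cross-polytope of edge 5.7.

Number of vertices = 2n = 96.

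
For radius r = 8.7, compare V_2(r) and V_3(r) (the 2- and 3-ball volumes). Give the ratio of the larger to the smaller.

V_2(8.7) ≈ 237.787, V_3(8.7) ≈ 2758.33. The 3-ball is larger by a factor of 11.6.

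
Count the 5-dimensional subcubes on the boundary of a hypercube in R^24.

Choose 5 of 24 axes to span the face (C(24,5) = 42504 ways), then fix each of the remaining 19 coordinates at one of its two extreme values (2^19 = 524288 ways): 42504·524288 = 22284337152.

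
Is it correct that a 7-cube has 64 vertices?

False. The 7-cube has 2^7 = 128 vertices.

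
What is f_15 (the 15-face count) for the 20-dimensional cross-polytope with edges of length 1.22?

f_15(20-orthoplex) = 2^16 · (20 choose 16) = 317521920.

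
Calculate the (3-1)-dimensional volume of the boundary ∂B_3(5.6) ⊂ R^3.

S = n·V_n(r)/r = 3·V_3(5.6)/5.6 (volume-to-surface relation), giving 4πr² = 4π·(5.6)² ≈ 394.081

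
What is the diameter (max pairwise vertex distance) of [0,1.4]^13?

d = √(1.4² + 1.4² + ... + 1.4²) [13 terms] = √(13·1.4²) = 1.4√13 ≈ 5.04777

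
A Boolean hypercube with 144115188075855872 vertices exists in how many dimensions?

Since 2^n = 144115188075855872, we have n = 57.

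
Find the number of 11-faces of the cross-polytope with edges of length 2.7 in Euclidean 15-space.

f_11(15-orthoplex) = 2^12 · (15 choose 12) = 1863680.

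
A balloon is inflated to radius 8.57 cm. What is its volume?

Volume = π^{3/2}·(8.57)^3/Γ(5/2) ≈ 2636.52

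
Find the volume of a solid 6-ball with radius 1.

Volume = π^{6/2}·(1)^6/Γ(4) = π^3/6 ≈ 5.16771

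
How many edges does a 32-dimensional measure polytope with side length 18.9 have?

An n-cube has n·2^(n-1) edges. With n = 32: 32·2147483648 = 68719476736.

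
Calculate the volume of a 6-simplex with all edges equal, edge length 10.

Volume = 10^6 · √(7/2^6) / 6! ≈ 459.332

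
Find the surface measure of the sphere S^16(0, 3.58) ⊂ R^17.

The surface area of an n-ball is 2π^(n/2) r^(n-1) / Γ(n/2). For n=17, r=3.58: 1.74477e+09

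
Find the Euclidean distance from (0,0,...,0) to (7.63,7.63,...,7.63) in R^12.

||(7.63,7.63,...,7.63)|| = √(12)·7.63 ≈ 26.4311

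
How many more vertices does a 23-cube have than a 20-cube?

The 23-cube has 2^23 = 8388608 vertices. The 20-cube has 2^20 = 1048576 vertices. Difference: 8388608 - 1048576 = 7340032.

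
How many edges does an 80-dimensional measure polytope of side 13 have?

An n-cube has n·2^(n-1) edges. With n = 80: 80·604462909807314587353088 = 48357032784585166988247040.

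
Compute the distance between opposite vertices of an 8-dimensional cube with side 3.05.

||(3.05,3.05,...,3.05)|| = √(8)·3.05 ≈ 8.6267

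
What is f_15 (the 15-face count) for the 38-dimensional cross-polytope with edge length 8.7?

Number of 15-faces = 2^(15+1) · C(38,15+1) = 65536 · 22239974430 = 1457518964244480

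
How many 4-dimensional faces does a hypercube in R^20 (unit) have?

f_4(20-cube) = (20 choose 4) · 2^16 = 317521920.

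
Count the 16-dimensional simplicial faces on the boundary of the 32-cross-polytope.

Number of 16-faces = 2^(16+1) · C(32,16+1) = 131072 · 565722720 = 74150408355840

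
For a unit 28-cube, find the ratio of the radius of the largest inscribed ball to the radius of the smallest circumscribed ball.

r_in / r_out = (1/2) / (1√28/2) = 1/√28 ≈ 0.188982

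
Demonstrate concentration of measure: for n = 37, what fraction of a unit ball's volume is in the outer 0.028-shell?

1 - (1-0.028)^37 ≈ 0.650335 ≈ 65.03%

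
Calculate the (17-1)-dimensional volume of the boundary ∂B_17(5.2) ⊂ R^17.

S = n·V_n(r)/r = 17·V_17(5.2)/5.2 (volume-to-surface relation), giving 6.84957e+11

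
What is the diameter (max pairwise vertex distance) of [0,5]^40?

Diagonal = √40 · 5 ≈ 31.6228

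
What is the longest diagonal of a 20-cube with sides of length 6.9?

Diagonal = √20 · 6.9 ≈ 30.8577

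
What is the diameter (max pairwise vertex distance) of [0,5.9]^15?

The space diagonal of an n-cube of side s is s√n. Here 5.9·√15 ≈ 22.8506.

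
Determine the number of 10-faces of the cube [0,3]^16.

Number of 10-faces = C(16,10) · 2^(16-10) = 8008 · 64 = 512512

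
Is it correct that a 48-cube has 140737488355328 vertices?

False. The 48-cube has 2^48 = 281474976710656 vertices.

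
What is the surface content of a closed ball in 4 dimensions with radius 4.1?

S_4(4.1) = 2·π^(4/2)·(4.1)^3 / Γ(4/2) ≈ 1360.45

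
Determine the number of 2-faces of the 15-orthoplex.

Each 2-face is the convex hull of 3 vertices, one chosen as ±e_i from each of 3 distinct axes: 2^3·C(15,3) = 3640.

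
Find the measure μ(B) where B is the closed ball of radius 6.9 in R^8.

The n-ball volume is π^(n/2)·r^n/Γ(n/2+1). With n=8, r=6.9: V ≈ 2.08536e+07.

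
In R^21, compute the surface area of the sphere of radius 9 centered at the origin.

S = n·V_n(r)/r = 21·V_21(9)/9 (volume-to-surface relation), giving 307393813088254199808·π^10/8083075 ≈ 3.56137e+18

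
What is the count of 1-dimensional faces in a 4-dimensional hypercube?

f_1(4-cube) = (4 choose 1) · 2^3 = 32.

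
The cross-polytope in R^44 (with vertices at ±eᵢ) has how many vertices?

The 44-dimensional cross-polytope has 2n = 2·44 = 88 vertices.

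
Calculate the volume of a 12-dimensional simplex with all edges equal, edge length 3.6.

Volume = 3.6^12 · √(13/2^12) / 12! ≈ 0.000557294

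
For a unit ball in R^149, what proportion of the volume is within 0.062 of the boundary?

1 - (1-0.062)^149 ≈ 0.999928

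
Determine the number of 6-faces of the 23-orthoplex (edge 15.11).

f_6(23-orthoplex) = 2^7 · (23 choose 7) = 31380096.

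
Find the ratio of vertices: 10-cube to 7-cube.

The 10-cube has 2^10 = 1024 vertices. The 7-cube has 2^7 = 128 vertices. Ratio: 1024/128 = 8.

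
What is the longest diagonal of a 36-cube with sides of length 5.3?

Diagonal = √36 · 5.3 = 31.8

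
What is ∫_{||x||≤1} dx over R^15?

V = 256·π^7/2027025 ≈ 0.381443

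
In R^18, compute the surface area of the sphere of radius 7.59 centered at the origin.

S = n·V_n(r)/r = 18·V_18(7.59)/7.59 (volume-to-surface relation), giving 1.36135e+15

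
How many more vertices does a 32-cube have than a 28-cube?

The 32-cube has 2^32 = 4294967296 vertices. The 28-cube has 2^28 = 268435456 vertices. Difference: 4294967296 - 268435456 = 4026531840.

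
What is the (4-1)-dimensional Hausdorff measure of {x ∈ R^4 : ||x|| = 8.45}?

|∂B_4(8.45)| ≈ 11909.7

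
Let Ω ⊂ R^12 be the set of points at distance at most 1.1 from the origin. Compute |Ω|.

V_12(1.1) = π^(12/2) · (1.1)^12 / Γ(12/2 + 1) ≈ 4.19063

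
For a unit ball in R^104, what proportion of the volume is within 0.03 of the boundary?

V(inner)/V(outer) = ((1-0.03)/1)^104 ≈ 0.0421, so the shell fraction is 0.957902.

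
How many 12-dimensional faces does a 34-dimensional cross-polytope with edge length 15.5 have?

An n-cross-polytope has 2^(k+1)·C(n,k+1) k-faces. Here 2^13·C(34,13) = 8192·927983760 = 7602042961920.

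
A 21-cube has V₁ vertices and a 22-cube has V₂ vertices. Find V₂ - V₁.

V₁ = 2^21 = 2097152. V₂ = 2^22 = 4194304. V₂ - V₁ = 2097152.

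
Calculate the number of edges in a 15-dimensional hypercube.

The 15-cube has n·2^(n-1) = 15·2^14 = 15·16384 = 245760 edges.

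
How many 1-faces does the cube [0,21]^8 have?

Number of 1-faces = C(8,1)·2^(8-1) = 8·128 = 1024.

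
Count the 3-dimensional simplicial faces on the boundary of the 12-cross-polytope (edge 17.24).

Number of 3-faces = 2^(3+1) · C(12,3+1) = 16 · 495 = 7920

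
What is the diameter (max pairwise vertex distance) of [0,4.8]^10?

Diagonal = √10 · 4.8 ≈ 15.1789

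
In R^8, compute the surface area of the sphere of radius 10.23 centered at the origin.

The surface area of an n-ball is 2π^(n/2) r^(n-1) / Γ(n/2). For n=8, r=10.23: 3.80722e+08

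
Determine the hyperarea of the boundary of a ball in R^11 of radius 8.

S_11(8) = 2·π^(11/2)·(8)^10 / Γ(11/2) = 68719476736·π^5/945 ≈ 2.22535e+10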